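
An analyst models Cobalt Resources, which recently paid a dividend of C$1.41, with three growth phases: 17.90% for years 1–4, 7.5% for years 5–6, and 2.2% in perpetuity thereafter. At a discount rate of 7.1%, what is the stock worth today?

C$54.89

Three-stage DDM. Project D₁…D_6; terminal Gordon value at t=6 with g = 0.022; discount at r = 0.071.
D_1 = 1.6624
D_2 = 1.9600
D_3 = 2.3108
D_4 = 2.7244
D_5 = 2.9288
D_6 = 3.1484
TV_6 = 3.2177/(0.071−0.022) = 65.6668
P₀ = Σ Dₜ/(1+r)ᵗ + TV_6/(1+r)^6 = 54.8892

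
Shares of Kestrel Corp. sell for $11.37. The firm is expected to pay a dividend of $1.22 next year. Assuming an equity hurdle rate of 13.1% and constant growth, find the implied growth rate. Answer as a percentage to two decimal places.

2.37%

From P₀ = D₁/(r − g), the implied growth is g = r − D₁/P₀.
g = 0.131 − 1.22/11.37 = 0.131 − 0.10730 = 0.02370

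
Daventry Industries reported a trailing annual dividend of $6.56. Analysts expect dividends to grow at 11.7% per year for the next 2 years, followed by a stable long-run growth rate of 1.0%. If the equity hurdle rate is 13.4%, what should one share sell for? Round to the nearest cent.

$64.67

Two-stage DDM. Project D₁…D_2 at 0.117, terminal growth 0.01, discount at r = 0.134.
D_1 = 7.3275
D_2 = 8.1848
Terminal value at t=2: TV = D_3/(r−g) = 8.2667/(0.134−0.01) = 66.6668
P₀ = 7.3275/(1+0.134)^1 + 8.1848/(1+0.134)^2 + 66.6668/(1+0.134)^2 = 64.6687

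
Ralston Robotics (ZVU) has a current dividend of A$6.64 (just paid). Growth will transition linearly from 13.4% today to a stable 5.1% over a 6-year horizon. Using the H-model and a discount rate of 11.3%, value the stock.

H-model: P₀ = D₀[(1+g_L) + H(g_S−g_L)]/(r−g_L), with H = 6/2 = 3.
P₀ = 6.64 × [(1+0.051) + 3×(0.134−0.051)] / (0.113−0.051)
   = 6.64 × 1.3000 / 0.062 = 139.2258

A$139.23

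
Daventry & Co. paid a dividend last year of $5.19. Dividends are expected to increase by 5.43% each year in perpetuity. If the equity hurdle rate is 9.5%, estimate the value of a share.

$134.44

Gordon growth model: P₀ = D₁/(r − g). D₁ = 5.19 × (1 + 0.0543) = 5.4718.
P₀ = 5.4718 / (0.095 − 0.0543) = 5.4718 / 0.0407 = 134.4427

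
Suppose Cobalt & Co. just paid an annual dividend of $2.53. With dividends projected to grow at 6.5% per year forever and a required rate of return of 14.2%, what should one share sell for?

$34.99

Gordon growth model: P₀ = D₁/(r − g). D₁ = 2.53 × (1 + 0.065) = 2.6944.
P₀ = 2.6944 / (0.142 − 0.065) = 2.6944 / 0.077 = 34.9929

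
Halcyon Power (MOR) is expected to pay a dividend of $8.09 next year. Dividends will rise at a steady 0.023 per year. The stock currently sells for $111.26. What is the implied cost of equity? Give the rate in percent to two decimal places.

9.57%

Rearranging the constant-growth DDM: r = D₁/P₀ + g.
r = 8.0900 / 111.26 + 0.023 = 0.07271 + 0.023 = 0.09571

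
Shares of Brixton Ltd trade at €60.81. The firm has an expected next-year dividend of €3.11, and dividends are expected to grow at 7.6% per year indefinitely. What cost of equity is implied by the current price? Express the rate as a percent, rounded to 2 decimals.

Rearranging the constant-growth DDM: r = D₁/P₀ + g.
r = 3.1100 / 60.81 + 0.076 = 0.05114 + 0.076 = 0.12714

12.71%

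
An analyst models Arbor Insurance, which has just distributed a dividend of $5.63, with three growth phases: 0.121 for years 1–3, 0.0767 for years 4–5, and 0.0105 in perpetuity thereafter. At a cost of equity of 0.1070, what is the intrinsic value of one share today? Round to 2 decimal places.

Three-stage DDM. Project D₁…D_5; terminal Gordon value at t=5 with g = 0.0105; discount at r = 0.107.
D_1 = 6.3112
D_2 = 7.0749
D_3 = 7.9310
D_4 = 8.5393
D_5 = 9.1942
TV_5 = 9.2908/(0.107−0.0105) = 96.2772
P₀ = Σ Dₜ/(1+r)ᵗ + TV_5/(1+r)^5 = 86.4520

$86.45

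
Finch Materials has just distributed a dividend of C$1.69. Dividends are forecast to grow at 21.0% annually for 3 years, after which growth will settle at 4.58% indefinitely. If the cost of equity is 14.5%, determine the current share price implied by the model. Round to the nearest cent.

C$26.69

Two-stage DDM. Project D₁…D_3 at 0.21, terminal growth 0.0458, discount at r = 0.145.
D_1 = 2.0449
D_2 = 2.4743
D_3 = 2.9939
Terminal value at t=3: TV = D_4/(r−g) = 3.1311/(0.145−0.0458) = 31.5631
P₀ = 2.0449/(1+0.145)^1 + 2.4743/(1+0.145)^2 + 2.9939/(1+0.145)^3 + 31.5631/(1+0.145)^3 = 26.6941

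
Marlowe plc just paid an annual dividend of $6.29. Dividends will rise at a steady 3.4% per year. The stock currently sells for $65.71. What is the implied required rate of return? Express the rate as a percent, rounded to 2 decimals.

Rearranging the constant-growth DDM: r = D₁/P₀ + g.
D₁ = 6.29 × (1 + 0.034) = 6.5039.
r = 6.5039 / 65.71 + 0.034 = 0.09898 + 0.034 = 0.13298

13.30%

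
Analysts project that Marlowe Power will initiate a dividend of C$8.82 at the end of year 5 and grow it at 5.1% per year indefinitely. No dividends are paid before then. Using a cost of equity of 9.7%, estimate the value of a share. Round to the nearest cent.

Deferred-dividend DDM. At t=4 the remaining stream is a growing perpetuity with first payment D_5 = 8.82.
V_4 = D_5/(r−g) = 8.82/(0.097−0.051) = 191.7391
P₀ = V_4/(1+r)^4 = 191.7391/(1+0.097)^4 = 132.3989

C$132.40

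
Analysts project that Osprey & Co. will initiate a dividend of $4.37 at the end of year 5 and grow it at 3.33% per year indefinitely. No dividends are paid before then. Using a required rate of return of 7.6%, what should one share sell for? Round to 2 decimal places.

$76.35

Deferred-dividend DDM. At t=4 the remaining stream is a growing perpetuity with first payment D_5 = 4.37.
V_4 = D_5/(r−g) = 4.37/(0.076−0.0333) = 102.3419
P₀ = V_4/(1+r)^4 = 102.3419/(1+0.076)^4 = 76.3492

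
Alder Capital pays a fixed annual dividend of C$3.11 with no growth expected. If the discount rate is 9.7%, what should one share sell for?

C$32.06

Zero-growth DDM (perpetuity): P₀ = D/r = 3.11 / 0.097 = 32.0619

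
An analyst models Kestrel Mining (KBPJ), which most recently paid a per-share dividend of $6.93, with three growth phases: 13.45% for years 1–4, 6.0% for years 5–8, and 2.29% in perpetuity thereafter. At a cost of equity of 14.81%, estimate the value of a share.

$87.87

Three-stage DDM. Project D₁…D_8; terminal Gordon value at t=8 with g = 0.0229; discount at r = 0.1481.
D_1 = 7.8621
D_2 = 8.9195
D_3 = 10.1192
D_4 = 11.4802
D_5 = 12.1691
D_6 = 12.8992
D_7 = 13.6732
D_8 = 14.4935
TV_8 = 14.8254/(0.1481−0.0229) = 118.4141
P₀ = Σ Dₜ/(1+r)ᵗ + TV_8/(1+r)^8 = 87.8679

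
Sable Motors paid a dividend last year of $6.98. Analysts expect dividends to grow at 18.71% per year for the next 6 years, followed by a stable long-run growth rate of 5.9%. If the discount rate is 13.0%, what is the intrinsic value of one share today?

$189.88

Two-stage DDM. Project D₁…D_6 at 0.1871, terminal growth 0.059, discount at r = 0.13.
D_1 = 8.2860
D_2 = 9.8363
D_3 = 11.6766
D_4 = 13.8613
D_5 = 16.4548
D_6 = 19.5335
Terminal value at t=6: TV = D_7/(r−g) = 20.6859/(0.13−0.059) = 291.3512
P₀ = 8.2860/(1+0.13)^1 + 9.8363/(1+0.13)^2 + 11.6766/(1+0.13)^3 + 13.8613/(1+0.13)^4 + 16.4548/(1+0.13)^5 + 19.5335/(1+0.13)^6 + 291.3512/(1+0.13)^6 = 189.8845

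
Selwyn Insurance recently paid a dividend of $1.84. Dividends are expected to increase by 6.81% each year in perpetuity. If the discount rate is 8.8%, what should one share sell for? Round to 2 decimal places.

$98.76

Gordon growth model: P₀ = D₁/(r − g). D₁ = 1.84 × (1 + 0.0681) = 1.9653.
P₀ = 1.9653 / (0.088 − 0.0681) = 1.9653 / 0.0199 = 98.7590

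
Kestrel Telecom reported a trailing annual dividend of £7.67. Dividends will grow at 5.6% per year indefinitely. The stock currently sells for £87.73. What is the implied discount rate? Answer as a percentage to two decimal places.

Rearranging the constant-growth DDM: r = D₁/P₀ + g.
D₁ = 7.67 × (1 + 0.056) = 8.0995.
r = 8.0995 / 87.73 + 0.056 = 0.09232 + 0.056 = 0.14832

14.83%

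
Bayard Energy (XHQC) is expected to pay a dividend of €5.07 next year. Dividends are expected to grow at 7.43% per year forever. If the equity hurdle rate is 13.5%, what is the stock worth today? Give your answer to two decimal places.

€83.53

Gordon growth model: P₀ = D₁/(r − g), with D₁ = 5.07 given directly.
P₀ = 5.0700 / (0.135 − 0.0743) = 5.0700 / 0.0607 = 83.5255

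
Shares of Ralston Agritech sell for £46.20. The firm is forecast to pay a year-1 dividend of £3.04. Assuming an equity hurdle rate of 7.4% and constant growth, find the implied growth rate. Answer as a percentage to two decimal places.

0.82%

From P₀ = D₁/(r − g), the implied growth is g = r − D₁/P₀.
g = 0.074 − 3.04/46.20 = 0.074 − 0.06580 = 0.00820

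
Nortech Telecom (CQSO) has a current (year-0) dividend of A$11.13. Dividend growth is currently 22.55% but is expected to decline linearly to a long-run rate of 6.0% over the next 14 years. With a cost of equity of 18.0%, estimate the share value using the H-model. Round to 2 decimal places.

H-model: P₀ = D₀[(1+g_L) + H(g_S−g_L)]/(r−g_L), with H = 14/2 = 7.
P₀ = 11.13 × [(1+0.06) + 7×(0.2255−0.06)] / (0.18−0.06)
   = 11.13 × 2.2185 / 0.12 = 205.7659

A$205.77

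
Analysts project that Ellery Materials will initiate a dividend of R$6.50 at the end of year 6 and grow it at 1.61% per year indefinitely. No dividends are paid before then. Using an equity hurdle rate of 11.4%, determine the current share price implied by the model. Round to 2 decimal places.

R$38.70

Deferred-dividend DDM. At t=5 the remaining stream is a growing perpetuity with first payment D_6 = 6.50.
V_5 = D_6/(r−g) = 6.50/(0.114−0.0161) = 66.3943
P₀ = V_5/(1+r)^5 = 66.3943/(1+0.114)^5 = 38.6994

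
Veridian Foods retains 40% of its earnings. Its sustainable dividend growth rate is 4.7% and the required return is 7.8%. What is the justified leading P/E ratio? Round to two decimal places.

19.35

Payout ratio b = 1 − 0.40 = 0.60.
Justified leading P/E = b/(r−g) = 0.60/(0.078−0.047) = 19.3548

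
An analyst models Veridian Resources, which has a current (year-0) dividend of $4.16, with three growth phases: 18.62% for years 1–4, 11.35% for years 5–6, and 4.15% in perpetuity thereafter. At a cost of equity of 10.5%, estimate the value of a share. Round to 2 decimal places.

$123.11

Three-stage DDM. Project D₁…D_6; terminal Gordon value at t=6 with g = 0.0415; discount at r = 0.105.
D_1 = 4.9346
D_2 = 5.8534
D_3 = 6.9433
D_4 = 8.2362
D_5 = 9.1710
D_6 = 10.2119
TV_6 = 10.6357/(0.105−0.0415) = 167.4908
P₀ = Σ Dₜ/(1+r)ᵗ + TV_6/(1+r)^6 = 123.1126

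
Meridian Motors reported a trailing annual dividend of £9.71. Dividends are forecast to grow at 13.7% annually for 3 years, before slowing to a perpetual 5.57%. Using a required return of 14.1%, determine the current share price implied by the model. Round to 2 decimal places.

£147.84

Two-stage DDM. Project D₁…D_3 at 0.137, terminal growth 0.0557, discount at r = 0.141.
D_1 = 11.0403
D_2 = 12.5528
D_3 = 14.2725
Terminal value at t=3: TV = D_4/(r−g) = 15.0675/(0.141−0.0557) = 176.6412
P₀ = 11.0403/(1+0.141)^1 + 12.5528/(1+0.141)^2 + 14.2725/(1+0.141)^3 + 176.6412/(1+0.141)^3 = 147.8408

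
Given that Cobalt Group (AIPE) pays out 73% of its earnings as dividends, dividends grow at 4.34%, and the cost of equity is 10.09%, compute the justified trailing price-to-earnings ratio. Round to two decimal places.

13.25

Justified trailing P/E = b(1+g)/(r−g) = 0.73×(1+0.0434)/(0.1009−0.0434) = 13.2466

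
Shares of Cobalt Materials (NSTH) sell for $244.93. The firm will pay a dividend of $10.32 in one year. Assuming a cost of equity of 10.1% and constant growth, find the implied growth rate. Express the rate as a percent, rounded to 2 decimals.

5.89%

From P₀ = D₁/(r − g), the implied growth is g = r − D₁/P₀.
g = 0.101 − 10.32/244.93 = 0.101 − 0.04213 = 0.05887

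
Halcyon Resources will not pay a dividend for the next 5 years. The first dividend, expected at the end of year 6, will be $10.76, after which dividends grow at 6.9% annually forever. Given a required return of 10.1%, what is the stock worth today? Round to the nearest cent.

Deferred-dividend DDM. At t=5 the remaining stream is a growing perpetuity with first payment D_6 = 10.76.
V_5 = D_6/(r−g) = 10.76/(0.101−0.069) = 336.2500
P₀ = V_5/(1+r)^5 = 336.2500/(1+0.101)^5 = 207.8384

$207.84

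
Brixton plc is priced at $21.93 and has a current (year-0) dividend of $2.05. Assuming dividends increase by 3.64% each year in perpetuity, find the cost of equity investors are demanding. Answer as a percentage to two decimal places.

13.33%

Rearranging the constant-growth DDM: r = D₁/P₀ + g.
D₁ = 2.05 × (1 + 0.0364) = 2.1246.
r = 2.1246 / 21.93 + 0.0364 = 0.09688 + 0.0364 = 0.13328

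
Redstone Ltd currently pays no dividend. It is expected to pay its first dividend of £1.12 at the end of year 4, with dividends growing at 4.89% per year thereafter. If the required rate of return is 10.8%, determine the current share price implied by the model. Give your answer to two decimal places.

£13.93

Deferred-dividend DDM. At t=3 the remaining stream is a growing perpetuity with first payment D_4 = 1.12.
V_3 = D_4/(r−g) = 1.12/(0.108−0.0489) = 18.9509
P₀ = V_3/(1+r)^3 = 18.9509/(1+0.108)^3 = 13.9319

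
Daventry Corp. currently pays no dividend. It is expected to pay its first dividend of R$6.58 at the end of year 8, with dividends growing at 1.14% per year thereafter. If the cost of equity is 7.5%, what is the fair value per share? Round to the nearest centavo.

R$62.36

Deferred-dividend DDM. At t=7 the remaining stream is a growing perpetuity with first payment D_8 = 6.58.
V_7 = D_8/(r−g) = 6.58/(0.075−0.0114) = 103.4591
P₀ = V_7/(1+r)^7 = 103.4591/(1+0.075)^7 = 62.3605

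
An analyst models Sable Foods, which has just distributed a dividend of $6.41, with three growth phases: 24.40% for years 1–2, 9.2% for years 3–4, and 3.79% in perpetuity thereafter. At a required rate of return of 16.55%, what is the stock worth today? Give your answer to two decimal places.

Three-stage DDM. Project D₁…D_4; terminal Gordon value at t=4 with g = 0.0379; discount at r = 0.1655.
D_1 = 7.9740
D_2 = 9.9197
D_3 = 10.8323
D_4 = 11.8289
TV_4 = 12.2772/(0.1655−0.0379) = 96.2164
P₀ = Σ Dₜ/(1+r)ᵗ + TV_4/(1+r)^4 = 79.5403

$79.54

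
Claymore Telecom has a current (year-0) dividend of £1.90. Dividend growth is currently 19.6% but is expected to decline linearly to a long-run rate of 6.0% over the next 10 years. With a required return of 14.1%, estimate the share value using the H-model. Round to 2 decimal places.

£40.81

H-model: P₀ = D₀[(1+g_L) + H(g_S−g_L)]/(r−g_L), with H = 10/2 = 5.
P₀ = 1.90 × [(1+0.06) + 5×(0.196−0.06)] / (0.141−0.06)
   = 1.90 × 1.7400 / 0.081 = 40.8148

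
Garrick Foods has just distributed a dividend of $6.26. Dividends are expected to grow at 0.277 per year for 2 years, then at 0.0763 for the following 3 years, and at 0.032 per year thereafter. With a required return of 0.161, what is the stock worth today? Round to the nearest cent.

Three-stage DDM. Project D₁…D_5; terminal Gordon value at t=5 with g = 0.032; discount at r = 0.161.
D_1 = 7.9940
D_2 = 10.2084
D_3 = 10.9873
D_4 = 11.8256
D_5 = 12.7279
TV_5 = 13.1352/(0.161−0.032) = 101.8231
P₀ = Σ Dₜ/(1+r)ᵗ + TV_5/(1+r)^5 = 82.2932

$82.29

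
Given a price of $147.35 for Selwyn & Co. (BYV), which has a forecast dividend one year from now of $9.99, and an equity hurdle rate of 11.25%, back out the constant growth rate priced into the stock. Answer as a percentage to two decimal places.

From P₀ = D₁/(r − g), the implied growth is g = r − D₁/P₀.
g = 0.1125 − 9.99/147.35 = 0.1125 − 0.06780 = 0.04470

4.47%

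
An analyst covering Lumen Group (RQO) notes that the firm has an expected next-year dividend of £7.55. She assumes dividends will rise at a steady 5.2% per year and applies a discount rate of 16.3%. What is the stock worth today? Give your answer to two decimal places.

£68.02

Gordon growth model: P₀ = D₁/(r − g), with D₁ = 7.55 given directly.
P₀ = 7.5500 / (0.163 − 0.052) = 7.5500 / 0.111 = 68.0180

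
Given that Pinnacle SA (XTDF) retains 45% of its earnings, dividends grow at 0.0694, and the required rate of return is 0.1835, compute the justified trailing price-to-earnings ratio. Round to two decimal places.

5.15

Payout ratio b = 1 − 0.45 = 0.55.
Justified trailing P/E = b(1+g)/(r−g) = 0.55×(1+0.0694)/(0.1835−0.0694) = 5.1549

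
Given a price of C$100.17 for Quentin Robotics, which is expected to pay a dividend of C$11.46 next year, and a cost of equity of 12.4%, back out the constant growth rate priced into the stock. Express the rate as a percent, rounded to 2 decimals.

0.96%

From P₀ = D₁/(r − g), the implied growth is g = r − D₁/P₀.
g = 0.124 − 11.46/100.17 = 0.124 − 0.11441 = 0.00959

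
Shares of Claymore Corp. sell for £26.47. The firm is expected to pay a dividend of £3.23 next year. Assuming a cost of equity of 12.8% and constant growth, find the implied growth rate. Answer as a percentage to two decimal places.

From P₀ = D₁/(r − g), the implied growth is g = r − D₁/P₀.
g = 0.128 − 3.23/26.47 = 0.128 − 0.12202 = 0.00598

0.60%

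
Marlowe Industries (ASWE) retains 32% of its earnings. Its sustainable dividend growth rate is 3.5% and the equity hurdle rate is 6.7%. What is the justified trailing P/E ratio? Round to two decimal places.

21.99

Payout ratio b = 1 − 0.32 = 0.68.
Justified trailing P/E = b(1+g)/(r−g) = 0.68×(1+0.035)/(0.067−0.035) = 21.9937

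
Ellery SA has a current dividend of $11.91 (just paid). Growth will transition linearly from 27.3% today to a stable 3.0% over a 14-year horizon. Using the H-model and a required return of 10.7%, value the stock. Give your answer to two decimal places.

H-model: P₀ = D₀[(1+g_L) + H(g_S−g_L)]/(r−g_L), with H = 14/2 = 7.
P₀ = 11.91 × [(1+0.03) + 7×(0.273−0.03)] / (0.107−0.03)
   = 11.91 × 2.7310 / 0.077 = 422.4183

$422.42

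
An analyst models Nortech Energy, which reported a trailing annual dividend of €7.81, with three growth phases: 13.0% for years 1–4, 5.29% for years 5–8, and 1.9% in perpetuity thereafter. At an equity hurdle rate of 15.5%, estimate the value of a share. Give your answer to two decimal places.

Three-stage DDM. Project D₁…D_8; terminal Gordon value at t=8 with g = 0.019; discount at r = 0.155.
D_1 = 8.8253
D_2 = 9.9726
D_3 = 11.2690
D_4 = 12.7340
D_5 = 13.4076
D_6 = 14.1169
D_7 = 14.8637
D_8 = 15.6500
TV_8 = 15.9473/(0.155−0.019) = 117.2596
P₀ = Σ Dₜ/(1+r)ᵗ + TV_8/(1+r)^8 = 89.4419

€89.44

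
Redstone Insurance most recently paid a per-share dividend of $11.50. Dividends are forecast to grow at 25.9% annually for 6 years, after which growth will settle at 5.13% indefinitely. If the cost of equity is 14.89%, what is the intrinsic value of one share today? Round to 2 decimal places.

$310.72

Two-stage DDM. Project D₁…D_6 at 0.259, terminal growth 0.0513, discount at r = 0.1489.
D_1 = 14.4785
D_2 = 18.2284
D_3 = 22.9496
D_4 = 28.8935
D_5 = 36.3770
D_6 = 45.7986
Terminal value at t=6: TV = D_7/(r−g) = 48.1481/(0.1489−0.0513) = 493.3204
P₀ = 14.4785/(1+0.1489)^1 + 18.2284/(1+0.1489)^2 + 22.9496/(1+0.1489)^3 + 28.8935/(1+0.1489)^4 + 36.3770/(1+0.1489)^5 + 45.7986/(1+0.1489)^6 + 493.3204/(1+0.1489)^6 = 310.7189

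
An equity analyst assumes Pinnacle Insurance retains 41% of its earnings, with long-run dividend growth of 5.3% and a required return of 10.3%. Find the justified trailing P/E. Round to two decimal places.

12.43

Payout ratio b = 1 − 0.41 = 0.59.
Justified trailing P/E = b(1+g)/(r−g) = 0.59×(1+0.053)/(0.103−0.053) = 12.4254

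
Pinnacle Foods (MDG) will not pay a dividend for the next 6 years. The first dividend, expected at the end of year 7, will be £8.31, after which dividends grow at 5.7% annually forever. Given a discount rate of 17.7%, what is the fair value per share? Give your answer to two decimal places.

Deferred-dividend DDM. At t=6 the remaining stream is a growing perpetuity with first payment D_7 = 8.31.
V_6 = D_7/(r−g) = 8.31/(0.177−0.057) = 69.2500
P₀ = V_6/(1+r)^6 = 69.2500/(1+0.177)^6 = 26.0472

£26.05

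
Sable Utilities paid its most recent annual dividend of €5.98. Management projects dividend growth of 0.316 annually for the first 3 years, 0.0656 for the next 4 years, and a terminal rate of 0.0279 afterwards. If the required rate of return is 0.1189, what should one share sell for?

Three-stage DDM. Project D₁…D_7; terminal Gordon value at t=7 with g = 0.0279; discount at r = 0.1189.
D_1 = 7.8697
D_2 = 10.3565
D_3 = 13.6292
D_4 = 14.5232
D_5 = 15.4759
D_6 = 16.4912
D_7 = 17.5730
TV_7 = 18.0633/(0.1189−0.0279) = 198.4976
P₀ = Σ Dₜ/(1+r)ᵗ + TV_7/(1+r)^7 = 149.9445

€149.94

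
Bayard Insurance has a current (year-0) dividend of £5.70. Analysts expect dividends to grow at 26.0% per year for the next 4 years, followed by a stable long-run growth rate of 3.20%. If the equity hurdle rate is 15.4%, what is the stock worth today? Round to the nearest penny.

£97.06

Two-stage DDM. Project D₁…D_4 at 0.26, terminal growth 0.032, discount at r = 0.154.
D_1 = 7.1820
D_2 = 9.0493
D_3 = 11.4021
D_4 = 14.3667
Terminal value at t=4: TV = D_5/(r−g) = 14.8264/(0.154−0.032) = 121.5282
P₀ = 7.1820/(1+0.154)^1 + 9.0493/(1+0.154)^2 + 11.4021/(1+0.154)^3 + 14.3667/(1+0.154)^4 + 121.5282/(1+0.154)^4 = 97.0648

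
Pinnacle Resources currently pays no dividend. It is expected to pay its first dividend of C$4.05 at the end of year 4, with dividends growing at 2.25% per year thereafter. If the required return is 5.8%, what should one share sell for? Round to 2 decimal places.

C$96.33

Deferred-dividend DDM. At t=3 the remaining stream is a growing perpetuity with first payment D_4 = 4.05.
V_3 = D_4/(r−g) = 4.05/(0.058−0.0225) = 114.0845
P₀ = V_3/(1+r)^3 = 114.0845/(1+0.058)^3 = 96.3318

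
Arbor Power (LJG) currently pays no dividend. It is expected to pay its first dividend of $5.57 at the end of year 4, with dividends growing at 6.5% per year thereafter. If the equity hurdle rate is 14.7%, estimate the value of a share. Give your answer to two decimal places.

Deferred-dividend DDM. At t=3 the remaining stream is a growing perpetuity with first payment D_4 = 5.57.
V_3 = D_4/(r−g) = 5.57/(0.147−0.065) = 67.9268
P₀ = V_3/(1+r)^3 = 67.9268/(1+0.147)^3 = 45.0144

$45.01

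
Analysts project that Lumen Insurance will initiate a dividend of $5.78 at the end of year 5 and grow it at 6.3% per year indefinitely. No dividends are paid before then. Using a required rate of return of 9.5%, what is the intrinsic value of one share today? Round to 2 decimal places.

Deferred-dividend DDM. At t=4 the remaining stream is a growing perpetuity with first payment D_5 = 5.78.
V_4 = D_5/(r−g) = 5.78/(0.095−0.063) = 180.6250
P₀ = V_4/(1+r)^4 = 180.6250/(1+0.095)^4 = 125.6381

$125.64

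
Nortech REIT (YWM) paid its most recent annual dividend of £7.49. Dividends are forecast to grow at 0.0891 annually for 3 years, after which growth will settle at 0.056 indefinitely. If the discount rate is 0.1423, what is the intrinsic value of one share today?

Two-stage DDM. Project D₁…D_3 at 0.0891, terminal growth 0.056, discount at r = 0.1423.
D_1 = 8.1574
D_2 = 8.8842
D_3 = 9.6758
Terminal value at t=3: TV = D_4/(r−g) = 10.2176/(0.1423−0.056) = 118.3963
P₀ = 8.1574/(1+0.1423)^1 + 8.8842/(1+0.1423)^2 + 9.6758/(1+0.1423)^3 + 118.3963/(1+0.1423)^3 = 99.8736

£99.87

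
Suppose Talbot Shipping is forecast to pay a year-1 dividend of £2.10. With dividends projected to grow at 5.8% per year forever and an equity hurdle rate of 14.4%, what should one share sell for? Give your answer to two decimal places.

Gordon growth model: P₀ = D₁/(r − g), with D₁ = 2.10 given directly.
P₀ = 2.1000 / (0.144 − 0.058) = 2.1000 / 0.086 = 24.4186

£24.42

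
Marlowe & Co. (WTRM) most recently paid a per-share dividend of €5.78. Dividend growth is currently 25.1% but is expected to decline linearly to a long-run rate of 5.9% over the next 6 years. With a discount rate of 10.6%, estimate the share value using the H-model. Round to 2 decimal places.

H-model: P₀ = D₀[(1+g_L) + H(g_S−g_L)]/(r−g_L), with H = 6/2 = 3.
P₀ = 5.78 × [(1+0.059) + 3×(0.251−0.059)] / (0.106−0.059)
   = 5.78 × 1.6350 / 0.047 = 201.0702

€201.07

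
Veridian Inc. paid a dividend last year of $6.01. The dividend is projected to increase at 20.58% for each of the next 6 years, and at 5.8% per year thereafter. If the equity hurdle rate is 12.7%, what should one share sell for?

Two-stage DDM. Project D₁…D_6 at 0.2058, terminal growth 0.058, discount at r = 0.127.
D_1 = 7.2469
D_2 = 8.7383
D_3 = 10.5366
D_4 = 12.7050
D_5 = 15.3197
D_6 = 18.4725
Terminal value at t=6: TV = D_7/(r−g) = 19.5439/(0.127−0.058) = 283.2453
P₀ = 7.2469/(1+0.127)^1 + 8.7383/(1+0.127)^2 + 10.5366/(1+0.127)^3 + 12.7050/(1+0.127)^4 + 15.3197/(1+0.127)^5 + 18.4725/(1+0.127)^6 + 283.2453/(1+0.127)^6 = 184.2234

$184.22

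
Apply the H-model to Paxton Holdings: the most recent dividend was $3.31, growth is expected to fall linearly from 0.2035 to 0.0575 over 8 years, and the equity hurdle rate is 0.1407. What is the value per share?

H-model: P₀ = D₀[(1+g_L) + H(g_S−g_L)]/(r−g_L), with H = 8/2 = 4.
P₀ = 3.31 × [(1+0.0575) + 4×(0.2035−0.0575)] / (0.1407−0.0575)
   = 3.31 × 1.6415 / 0.0832 = 65.3049

$65.30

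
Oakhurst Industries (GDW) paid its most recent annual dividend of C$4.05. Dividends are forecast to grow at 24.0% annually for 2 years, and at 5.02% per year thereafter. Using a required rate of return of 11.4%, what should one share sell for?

Two-stage DDM. Project D₁…D_2 at 0.24, terminal growth 0.0502, discount at r = 0.114.
D_1 = 5.0220
D_2 = 6.2273
Terminal value at t=2: TV = D_3/(r−g) = 6.5399/(0.114−0.0502) = 102.5061
P₀ = 5.0220/(1+0.114)^1 + 6.2273/(1+0.114)^2 + 102.5061/(1+0.114)^2 = 92.1259

C$92.13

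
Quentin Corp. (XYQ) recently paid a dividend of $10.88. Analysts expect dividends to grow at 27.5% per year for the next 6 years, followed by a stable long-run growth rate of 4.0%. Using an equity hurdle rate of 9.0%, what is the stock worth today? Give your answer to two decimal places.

$696.78

Two-stage DDM. Project D₁…D_6 at 0.275, terminal growth 0.04, discount at r = 0.09.
D_1 = 13.8720
D_2 = 17.6868
D_3 = 22.5507
D_4 = 28.7521
D_5 = 36.6589
D_6 = 46.7401
Terminal value at t=6: TV = D_7/(r−g) = 48.6097/(0.09−0.04) = 972.1949
P₀ = 13.8720/(1+0.09)^1 + 17.6868/(1+0.09)^2 + 22.5507/(1+0.09)^3 + 28.7521/(1+0.09)^4 + 36.6589/(1+0.09)^5 + 46.7401/(1+0.09)^6 + 972.1949/(1+0.09)^6 = 696.7787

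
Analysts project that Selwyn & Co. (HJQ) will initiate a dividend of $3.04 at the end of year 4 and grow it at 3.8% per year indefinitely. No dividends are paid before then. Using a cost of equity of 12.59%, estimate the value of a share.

Deferred-dividend DDM. At t=3 the remaining stream is a growing perpetuity with first payment D_4 = 3.04.
V_3 = D_4/(r−g) = 3.04/(0.1259−0.038) = 34.5848
P₀ = V_3/(1+r)^3 = 34.5848/(1+0.1259)^3 = 24.2318

$24.23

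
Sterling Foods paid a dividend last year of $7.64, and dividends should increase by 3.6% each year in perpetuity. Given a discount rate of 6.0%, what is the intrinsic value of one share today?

Gordon growth model: P₀ = D₁/(r − g). D₁ = 7.64 × (1 + 0.036) = 7.9150.
P₀ = 7.9150 / (0.06 − 0.036) = 7.9150 / 0.024 = 329.7933

$329.79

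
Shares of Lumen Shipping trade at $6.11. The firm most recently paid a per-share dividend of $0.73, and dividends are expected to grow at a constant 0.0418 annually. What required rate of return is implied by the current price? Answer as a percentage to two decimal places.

Rearranging the constant-growth DDM: r = D₁/P₀ + g.
D₁ = 0.73 × (1 + 0.0418) = 0.7605.
r = 0.7605 / 6.11 + 0.0418 = 0.12447 + 0.0418 = 0.16627

16.63%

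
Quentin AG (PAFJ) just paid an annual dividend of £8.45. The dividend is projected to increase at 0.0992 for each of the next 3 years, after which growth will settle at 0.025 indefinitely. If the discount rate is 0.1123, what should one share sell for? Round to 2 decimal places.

Two-stage DDM. Project D₁…D_3 at 0.0992, terminal growth 0.025, discount at r = 0.1123.
D_1 = 9.2882
D_2 = 10.2096
D_3 = 11.2224
Terminal value at t=3: TV = D_4/(r−g) = 11.5030/(0.1123−0.025) = 131.7639
P₀ = 9.2882/(1+0.1123)^1 + 10.2096/(1+0.1123)^2 + 11.2224/(1+0.1123)^3 + 131.7639/(1+0.1123)^3 = 120.5058

£120.51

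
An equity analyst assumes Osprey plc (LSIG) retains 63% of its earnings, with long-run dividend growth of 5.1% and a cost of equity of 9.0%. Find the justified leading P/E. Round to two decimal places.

9.49

Payout ratio b = 1 − 0.63 = 0.37.
Justified leading P/E = b/(r−g) = 0.37/(0.09−0.051) = 9.4872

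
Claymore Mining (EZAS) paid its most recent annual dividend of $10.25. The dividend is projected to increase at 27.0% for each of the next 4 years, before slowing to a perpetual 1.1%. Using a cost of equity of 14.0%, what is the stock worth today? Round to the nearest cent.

$177.83

Two-stage DDM. Project D₁…D_4 at 0.27, terminal growth 0.011, discount at r = 0.14.
D_1 = 13.0175
D_2 = 16.5322
D_3 = 20.9959
D_4 = 26.6648
Terminal value at t=4: TV = D_5/(r−g) = 26.9581/(0.14−0.011) = 208.9778
P₀ = 13.0175/(1+0.14)^1 + 16.5322/(1+0.14)^2 + 20.9959/(1+0.14)^3 + 26.6648/(1+0.14)^4 + 208.9778/(1+0.14)^4 = 177.8309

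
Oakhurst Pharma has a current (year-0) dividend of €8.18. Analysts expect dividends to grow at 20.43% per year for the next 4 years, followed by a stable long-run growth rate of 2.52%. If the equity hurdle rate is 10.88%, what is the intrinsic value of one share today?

€180.00

Two-stage DDM. Project D₁…D_4 at 0.2043, terminal growth 0.0252, discount at r = 0.1088.
D_1 = 9.8512
D_2 = 11.8638
D_3 = 14.2875
D_4 = 17.2065
Terminal value at t=4: TV = D_5/(r−g) = 17.6401/(0.1088−0.0252) = 211.0058
P₀ = 9.8512/(1+0.1088)^1 + 11.8638/(1+0.1088)^2 + 14.2875/(1+0.1088)^3 + 17.2065/(1+0.1088)^4 + 211.0058/(1+0.1088)^4 = 179.9975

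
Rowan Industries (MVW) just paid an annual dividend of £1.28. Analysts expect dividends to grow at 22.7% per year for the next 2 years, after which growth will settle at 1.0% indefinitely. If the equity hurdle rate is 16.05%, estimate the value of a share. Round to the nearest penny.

Two-stage DDM. Project D₁…D_2 at 0.227, terminal growth 0.01, discount at r = 0.1605.
D_1 = 1.5706
D_2 = 1.9271
Terminal value at t=2: TV = D_3/(r−g) = 1.9463/(0.1605−0.01) = 12.9325
P₀ = 1.5706/(1+0.1605)^1 + 1.9271/(1+0.1605)^2 + 12.9325/(1+0.1605)^2 = 12.3870

£12.39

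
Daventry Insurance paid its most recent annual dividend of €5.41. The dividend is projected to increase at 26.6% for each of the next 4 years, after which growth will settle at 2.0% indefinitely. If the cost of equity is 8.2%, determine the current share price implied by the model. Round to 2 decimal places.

Two-stage DDM. Project D₁…D_4 at 0.266, terminal growth 0.02, discount at r = 0.082.
D_1 = 6.8491
D_2 = 8.6709
D_3 = 10.9774
D_4 = 13.8974
Terminal value at t=4: TV = D_5/(r−g) = 14.1753/(0.082−0.02) = 228.6339
P₀ = 6.8491/(1+0.082)^1 + 8.6709/(1+0.082)^2 + 10.9774/(1+0.082)^3 + 13.8974/(1+0.082)^4 + 228.6339/(1+0.082)^4 = 199.3557

€199.36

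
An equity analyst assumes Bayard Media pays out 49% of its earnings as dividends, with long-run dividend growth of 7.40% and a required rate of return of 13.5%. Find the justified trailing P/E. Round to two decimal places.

8.63

Justified trailing P/E = b(1+g)/(r−g) = 0.49×(1+0.074)/(0.135−0.074) = 8.6272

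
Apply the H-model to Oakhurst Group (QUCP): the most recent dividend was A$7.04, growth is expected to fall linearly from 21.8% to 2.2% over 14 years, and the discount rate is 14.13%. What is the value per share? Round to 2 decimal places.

A$141.27

H-model: P₀ = D₀[(1+g_L) + H(g_S−g_L)]/(r−g_L), with H = 14/2 = 7.
P₀ = 7.04 × [(1+0.022) + 7×(0.218−0.022)] / (0.1413−0.022)
   = 7.04 × 2.3940 / 0.1193 = 141.2721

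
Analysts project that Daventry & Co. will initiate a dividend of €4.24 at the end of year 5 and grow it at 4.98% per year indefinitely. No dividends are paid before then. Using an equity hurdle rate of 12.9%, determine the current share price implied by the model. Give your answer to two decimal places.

€32.95

Deferred-dividend DDM. At t=4 the remaining stream is a growing perpetuity with first payment D_5 = 4.24.
V_4 = D_5/(r−g) = 4.24/(0.129−0.0498) = 53.5354
P₀ = V_4/(1+r)^4 = 53.5354/(1+0.129)^4 = 32.9507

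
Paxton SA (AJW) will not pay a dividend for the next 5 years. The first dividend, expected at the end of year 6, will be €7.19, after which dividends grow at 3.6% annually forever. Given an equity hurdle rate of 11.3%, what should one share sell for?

Deferred-dividend DDM. At t=5 the remaining stream is a growing perpetuity with first payment D_6 = 7.19.
V_5 = D_6/(r−g) = 7.19/(0.113−0.036) = 93.3766
P₀ = V_5/(1+r)^5 = 93.3766/(1+0.113)^5 = 54.6717

€54.67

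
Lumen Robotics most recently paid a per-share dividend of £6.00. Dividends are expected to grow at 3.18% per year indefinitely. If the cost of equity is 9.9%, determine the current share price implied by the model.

£92.12

Gordon growth model: P₀ = D₁/(r − g). D₁ = 6.00 × (1 + 0.0318) = 6.1908.
P₀ = 6.1908 / (0.099 − 0.0318) = 6.1908 / 0.0672 = 92.1250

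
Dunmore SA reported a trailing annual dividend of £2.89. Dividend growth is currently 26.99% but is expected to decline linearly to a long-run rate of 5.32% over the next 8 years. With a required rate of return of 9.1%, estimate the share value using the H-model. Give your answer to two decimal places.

£146.79

H-model: P₀ = D₀[(1+g_L) + H(g_S−g_L)]/(r−g_L), with H = 8/2 = 4.
P₀ = 2.89 × [(1+0.0532) + 4×(0.2699−0.0532)] / (0.091−0.0532)
   = 2.89 × 1.9200 / 0.0378 = 146.7937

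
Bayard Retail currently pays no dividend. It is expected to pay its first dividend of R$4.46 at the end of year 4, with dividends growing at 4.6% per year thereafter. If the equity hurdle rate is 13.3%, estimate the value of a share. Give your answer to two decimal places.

Deferred-dividend DDM. At t=3 the remaining stream is a growing perpetuity with first payment D_4 = 4.46.
V_3 = D_4/(r−g) = 4.46/(0.133−0.046) = 51.2644
P₀ = V_3/(1+r)^3 = 51.2644/(1+0.133)^3 = 35.2473

R$35.25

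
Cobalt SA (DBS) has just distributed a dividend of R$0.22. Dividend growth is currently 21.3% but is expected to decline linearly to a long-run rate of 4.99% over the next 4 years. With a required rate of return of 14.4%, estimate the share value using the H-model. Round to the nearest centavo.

H-model: P₀ = D₀[(1+g_L) + H(g_S−g_L)]/(r−g_L), with H = 4/2 = 2.
P₀ = 0.22 × [(1+0.0499) + 2×(0.213−0.0499)] / (0.144−0.0499)
   = 0.22 × 1.3761 / 0.0941 = 3.2172

R$3.22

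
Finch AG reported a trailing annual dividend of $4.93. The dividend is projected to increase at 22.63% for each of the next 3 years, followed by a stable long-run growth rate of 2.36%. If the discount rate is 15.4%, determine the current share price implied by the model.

Two-stage DDM. Project D₁…D_3 at 0.2263, terminal growth 0.0236, discount at r = 0.154.
D_1 = 6.0457
D_2 = 7.4138
D_3 = 9.0915
Terminal value at t=3: TV = D_4/(r−g) = 9.3061/(0.154−0.0236) = 71.3657
P₀ = 6.0457/(1+0.154)^1 + 7.4138/(1+0.154)^2 + 9.0915/(1+0.154)^3 + 71.3657/(1+0.154)^3 = 63.1597

$63.16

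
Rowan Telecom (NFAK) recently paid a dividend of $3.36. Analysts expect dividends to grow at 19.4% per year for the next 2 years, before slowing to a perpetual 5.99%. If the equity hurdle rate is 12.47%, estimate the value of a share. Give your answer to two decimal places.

Two-stage DDM. Project D₁…D_2 at 0.194, terminal growth 0.0599, discount at r = 0.1247.
D_1 = 4.0118
D_2 = 4.7901
Terminal value at t=2: TV = D_3/(r−g) = 5.0771/(0.1247−0.0599) = 78.3498
P₀ = 4.0118/(1+0.1247)^1 + 4.7901/(1+0.1247)^2 + 78.3498/(1+0.1247)^2 = 69.2929

$69.29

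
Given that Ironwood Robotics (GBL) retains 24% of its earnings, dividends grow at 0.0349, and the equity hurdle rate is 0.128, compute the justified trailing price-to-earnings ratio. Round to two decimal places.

Payout ratio b = 1 − 0.24 = 0.76.
Justified trailing P/E = b(1+g)/(r−g) = 0.76×(1+0.0349)/(0.128−0.0349) = 8.4482

8.45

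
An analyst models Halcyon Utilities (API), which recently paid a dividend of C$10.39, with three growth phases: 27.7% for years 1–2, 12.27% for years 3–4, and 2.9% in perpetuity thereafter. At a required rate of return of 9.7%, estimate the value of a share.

Three-stage DDM. Project D₁…D_4; terminal Gordon value at t=4 with g = 0.029; discount at r = 0.097.
D_1 = 13.2680
D_2 = 16.9433
D_3 = 19.0222
D_4 = 21.3562
TV_4 = 21.9756/(0.097−0.029) = 323.1702
P₀ = Σ Dₜ/(1+r)ᵗ + TV_4/(1+r)^4 = 278.4843

C$278.48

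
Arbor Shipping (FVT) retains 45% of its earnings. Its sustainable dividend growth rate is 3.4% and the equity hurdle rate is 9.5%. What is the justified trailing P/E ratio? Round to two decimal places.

Payout ratio b = 1 − 0.45 = 0.55.
Justified trailing P/E = b(1+g)/(r−g) = 0.55×(1+0.034)/(0.095−0.034) = 9.3230

9.32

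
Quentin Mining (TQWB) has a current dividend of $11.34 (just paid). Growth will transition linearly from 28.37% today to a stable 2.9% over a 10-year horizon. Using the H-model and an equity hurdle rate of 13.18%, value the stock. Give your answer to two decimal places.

$253.99

H-model: P₀ = D₀[(1+g_L) + H(g_S−g_L)]/(r−g_L), with H = 10/2 = 5.
P₀ = 11.34 × [(1+0.029) + 5×(0.2837−0.029)] / (0.1318−0.029)
   = 11.34 × 2.3025 / 0.1028 = 253.9917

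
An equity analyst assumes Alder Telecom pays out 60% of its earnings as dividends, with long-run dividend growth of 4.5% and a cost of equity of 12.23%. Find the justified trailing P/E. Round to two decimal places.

Justified trailing P/E = b(1+g)/(r−g) = 0.60×(1+0.045)/(0.1223−0.045) = 8.1113

8.11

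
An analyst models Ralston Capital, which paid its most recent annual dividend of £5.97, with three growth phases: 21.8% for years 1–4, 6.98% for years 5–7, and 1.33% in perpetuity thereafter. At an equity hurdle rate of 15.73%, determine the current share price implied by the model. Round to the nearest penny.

£86.71

Three-stage DDM. Project D₁…D_7; terminal Gordon value at t=7 with g = 0.0133; discount at r = 0.1573.
D_1 = 7.2715
D_2 = 8.8566
D_3 = 10.7874
D_4 = 13.1390
D_5 = 14.0561
D_6 = 15.0373
D_7 = 16.0869
TV_7 = 16.3008/(0.1573−0.0133) = 113.2001
P₀ = Σ Dₜ/(1+r)ᵗ + TV_7/(1+r)^7 = 86.7073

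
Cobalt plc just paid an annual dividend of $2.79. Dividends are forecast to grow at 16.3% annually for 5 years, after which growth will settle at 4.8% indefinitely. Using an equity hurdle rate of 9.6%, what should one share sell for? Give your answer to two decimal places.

$98.68

Two-stage DDM. Project D₁…D_5 at 0.163, terminal growth 0.048, discount at r = 0.096.
D_1 = 3.2448
D_2 = 3.7737
D_3 = 4.3888
D_4 = 5.1041
D_5 = 5.9361
Terminal value at t=5: TV = D_6/(r−g) = 6.2211/(0.096−0.048) = 129.6053
P₀ = 3.2448/(1+0.096)^1 + 3.7737/(1+0.096)^2 + 4.3888/(1+0.096)^3 + 5.1041/(1+0.096)^4 + 5.9361/(1+0.096)^5 + 129.6053/(1+0.096)^5 = 98.6807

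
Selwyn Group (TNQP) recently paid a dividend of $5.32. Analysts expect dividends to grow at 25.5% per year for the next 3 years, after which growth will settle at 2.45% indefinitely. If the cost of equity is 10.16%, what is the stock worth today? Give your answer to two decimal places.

Two-stage DDM. Project D₁…D_3 at 0.255, terminal growth 0.0245, discount at r = 0.1016.
D_1 = 6.6766
D_2 = 8.3791
D_3 = 10.5158
Terminal value at t=3: TV = D_4/(r−g) = 10.7734/(0.1016−0.0245) = 139.7335
P₀ = 6.6766/(1+0.1016)^1 + 8.3791/(1+0.1016)^2 + 10.5158/(1+0.1016)^3 + 139.7335/(1+0.1016)^3 = 125.3590

$125.36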